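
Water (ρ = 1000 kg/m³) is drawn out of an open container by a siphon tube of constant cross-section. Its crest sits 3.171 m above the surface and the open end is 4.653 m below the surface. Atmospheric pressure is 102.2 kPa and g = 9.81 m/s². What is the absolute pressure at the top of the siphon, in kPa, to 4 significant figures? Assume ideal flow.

The outlet speed comes from Torricelli: v = √(2g·4.653) = 9.555 m/s.
The bore is uniform, so the speed at the crest is the same v. Bernoulli surface→crest: P_atm = P_top + ½ρv² + ρg·h_top.
P_top = 102200 − ½·1000·9.555² − 1000·9.81·3.171 = 25450 Pa.

P_top ≈ 25.45 kPa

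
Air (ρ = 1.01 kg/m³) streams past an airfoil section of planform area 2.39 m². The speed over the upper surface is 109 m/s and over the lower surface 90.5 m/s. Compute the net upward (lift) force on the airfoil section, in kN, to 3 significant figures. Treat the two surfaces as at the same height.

F = 4.45 kN

The faster flow above has the lower pressure; Bernoulli (same height) gives ΔP = ½ρ(v_up² − v_low²).
ΔP = ½·1.01·(109² − 90.5²) = 1860 Pa.
Lift = ΔP · A = 1860 × 2.39 = 4450 N.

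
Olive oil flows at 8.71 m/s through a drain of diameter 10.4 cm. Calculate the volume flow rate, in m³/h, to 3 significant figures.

Q = 266 m³/h

Q = A·v = 0.00849 m² × 8.71 m/s = 0.0740 m³/s.
Converting: 0.0740 m³/s × 3600 = 266 m³/h.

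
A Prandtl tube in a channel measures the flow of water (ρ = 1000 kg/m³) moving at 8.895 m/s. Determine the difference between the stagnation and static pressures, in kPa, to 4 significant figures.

The dynamic pressure equals the rise in static pressure at the stagnation point: ΔP = ½ρv².
ΔP = ½·1000·8.895² = 39560 Pa.

ΔP ≈ 39.56 kPa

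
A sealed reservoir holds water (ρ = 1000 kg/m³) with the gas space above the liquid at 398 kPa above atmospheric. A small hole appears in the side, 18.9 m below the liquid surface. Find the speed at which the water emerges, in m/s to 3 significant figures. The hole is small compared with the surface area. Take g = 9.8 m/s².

v ≈ 34.2 m/s

Take point 1 at the surface (v₁ ≈ 0) and point 2 at the hole (at atmospheric pressure). Bernoulli: P₁ + ρg h = P_atm + ½ρv₂².
With P₁ − P_atm = 398000 Pa, v₂ = √(2gh + 2ΔP/ρ) = √(2·9.8·18.9 + 2·398000/1000) = 34.2 m/s.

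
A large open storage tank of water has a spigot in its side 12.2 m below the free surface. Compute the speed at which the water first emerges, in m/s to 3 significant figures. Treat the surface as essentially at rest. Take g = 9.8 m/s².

v ≈ 15.5 m/s

Bernoulli from surface to hole (P equal, v_surface ≈ 0): v = √(2gh) = √(2×9.8×12.2) = 15.5 m/s.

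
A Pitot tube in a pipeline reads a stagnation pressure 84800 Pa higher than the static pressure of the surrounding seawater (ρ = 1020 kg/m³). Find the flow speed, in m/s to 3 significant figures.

v = 12.9 m/s

Bernoulli between the free stream and the stagnation point: ½ρv² = P_stag − P_static.
v = √(2ΔP/ρ) = √(2·84800/1020) = 12.9 m/s.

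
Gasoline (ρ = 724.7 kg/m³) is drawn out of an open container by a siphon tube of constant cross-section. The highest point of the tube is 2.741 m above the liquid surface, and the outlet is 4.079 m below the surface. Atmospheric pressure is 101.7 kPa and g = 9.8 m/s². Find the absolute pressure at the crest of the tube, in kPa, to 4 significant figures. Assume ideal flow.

P_top = 53.26 kPa

The outlet speed comes from Torricelli: v = √(2g·4.079) = 8.941 m/s.
The bore is uniform, so the speed at the crest is the same v. Bernoulli surface→crest: P_atm = P_top + ½ρv² + ρg·h_top.
P_top = 101700 − ½·724.7·8.941² − 724.7·9.8·2.741 = 53260 Pa.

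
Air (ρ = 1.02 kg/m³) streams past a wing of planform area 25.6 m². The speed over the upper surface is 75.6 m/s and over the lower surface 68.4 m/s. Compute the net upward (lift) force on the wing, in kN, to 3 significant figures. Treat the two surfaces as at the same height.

From P + ½ρv² = const at equal height, P_low − P_up = ½ρ(v_up² − v_low²).
ΔP = ½·1.02·(75.6² − 68.4²) = 529 Pa.
Lift = ΔP · A = 529 × 25.6 = 13500 N.

F = 13.5 kN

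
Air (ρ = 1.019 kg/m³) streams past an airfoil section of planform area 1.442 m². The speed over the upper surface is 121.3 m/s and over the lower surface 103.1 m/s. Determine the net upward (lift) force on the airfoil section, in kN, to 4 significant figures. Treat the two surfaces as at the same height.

The faster flow above has the lower pressure; Bernoulli (same height) gives ΔP = ½ρ(v_up² − v_low²).
ΔP = ½·1.019·(121.3² − 103.1²) = 2081 Pa.
Lift = ΔP · A = 2081 × 1.442 = 3001 N.

F ≈ 3.001 kN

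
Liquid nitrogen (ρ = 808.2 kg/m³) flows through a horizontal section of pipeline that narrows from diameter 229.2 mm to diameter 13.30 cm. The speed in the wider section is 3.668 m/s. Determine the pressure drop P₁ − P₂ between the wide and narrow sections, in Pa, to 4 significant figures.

Mass conservation (A₁v₁ = A₂v₂) gives v₂ = 3.668 × 412.6/138.9 = 10.89 m/s.
The pipe is horizontal, so Bernoulli reduces to P₁ + ½ρv₁² = P₂ + ½ρv₂².
P₁ − P₂ = ½·808.2·(10.89² − 3.668²) = ½·808.2·105.2 = 42510 Pa.

ΔP ≈ 42510 Pa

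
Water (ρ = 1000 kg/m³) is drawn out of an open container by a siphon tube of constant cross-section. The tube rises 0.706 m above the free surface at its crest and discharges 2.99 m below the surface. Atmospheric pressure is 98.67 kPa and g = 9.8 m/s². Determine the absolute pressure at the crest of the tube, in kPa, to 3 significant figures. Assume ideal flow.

P_top = 62.4 kPa

Bernoulli surface→outlet gives ½v² = g·h_out, so v = √(2·9.8·2.99) = 7.66 m/s.
With constant cross-section the crest speed equals v; applying Bernoulli from the surface up to the crest, P_top = P_atm − ½ρv² − ρg·h_top.
P_top = 98670 − ½·1000·7.66² − 1000·9.8·0.706 = 62400 Pa.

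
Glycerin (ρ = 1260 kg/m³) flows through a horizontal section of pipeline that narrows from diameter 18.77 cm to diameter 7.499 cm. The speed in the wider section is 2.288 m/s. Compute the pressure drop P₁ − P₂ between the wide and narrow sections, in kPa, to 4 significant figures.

By continuity, v₂ = v₁·A₁/A₂ = 2.288·(276.7/44.17) = 14.33 m/s.
The pipe is horizontal, so Bernoulli reduces to P₁ + ½ρv₁² = P₂ + ½ρv₂².
P₁ − P₂ = ½·1260·(14.33² − 2.288²) = ½·1260·200.2 = 126200 Pa.

ΔP ≈ 126.2 kPa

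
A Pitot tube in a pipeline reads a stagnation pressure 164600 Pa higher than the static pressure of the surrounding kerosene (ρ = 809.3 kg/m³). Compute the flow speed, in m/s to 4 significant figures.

v = 20.17 m/s

At the stagnation point the flow is brought to rest, so Bernoulli gives P_stag − P_static = ½ρv².
v = √(2ΔP/ρ) = √(2·164600/809.3) = 20.17 m/s.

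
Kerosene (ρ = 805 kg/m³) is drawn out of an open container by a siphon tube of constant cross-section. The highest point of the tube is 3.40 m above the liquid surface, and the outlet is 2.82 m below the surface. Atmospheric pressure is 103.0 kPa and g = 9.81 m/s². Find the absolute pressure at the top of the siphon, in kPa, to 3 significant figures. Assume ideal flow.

From the surface to the outlet (both open to atmosphere, surface at rest): v = √(2g·h_out) = √(2·9.81·2.82) = 7.44 m/s.
Continuity keeps v the same throughout the tube; from surface to crest, P_atm + 0 = P_top + ½ρv² + ρg·h_top.
P_top = 103000 − ½·805·7.44² − 805·9.81·3.40 = 53900 Pa.

53.9 kPa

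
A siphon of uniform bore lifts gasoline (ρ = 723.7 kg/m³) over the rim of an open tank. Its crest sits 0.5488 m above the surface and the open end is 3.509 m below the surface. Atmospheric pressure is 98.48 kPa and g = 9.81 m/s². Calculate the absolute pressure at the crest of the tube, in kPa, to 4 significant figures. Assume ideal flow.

The outlet speed comes from Torricelli: v = √(2g·3.509) = 8.297 m/s.
The bore is uniform, so the speed at the crest is the same v. Bernoulli surface→crest: P_atm = P_top + ½ρv² + ρg·h_top.
P_top = 98480 − ½·723.7·8.297² − 723.7·9.81·0.5488 = 69670 Pa.

69.67 kPa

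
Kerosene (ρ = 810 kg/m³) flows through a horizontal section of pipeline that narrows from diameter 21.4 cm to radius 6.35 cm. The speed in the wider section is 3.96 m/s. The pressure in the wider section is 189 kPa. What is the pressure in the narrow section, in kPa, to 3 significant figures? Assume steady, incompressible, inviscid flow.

By continuity, v₂ = v₁·A₁/A₂ = 3.96·(360/127) = 11.2 m/s.
Bernoulli (h₁ = h₂): P₁ − P₂ = ½ρ(v₂² − v₁²).
P₂ = P₁ − ½ρ(v₂² − v₁²) = 189000 − ½·810·(11.2² − 3.96²) = 189000 − 44900 = 144000 Pa.

144 kPa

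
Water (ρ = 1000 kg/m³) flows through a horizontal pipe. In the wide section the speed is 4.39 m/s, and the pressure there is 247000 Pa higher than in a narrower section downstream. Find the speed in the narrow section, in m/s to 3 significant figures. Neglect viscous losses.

22.7 m/s

Horizontal Bernoulli: P₁ + ½ρv₁² = P₂ + ½ρv₂², so v₂² = v₁² + 2(P₁ − P₂)/ρ.
v₂ = √(4.39² + 2·247000/1000) = √(19.3 + 494) = 22.7 m/s.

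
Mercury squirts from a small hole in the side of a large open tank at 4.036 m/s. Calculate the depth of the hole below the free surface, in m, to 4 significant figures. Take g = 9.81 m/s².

h = 0.8302 m

For a small hole in a large open tank, ½v² = gh, giving h = v²/(2g).
h = 4.036²/(2·9.81) = 16.29/19.62 = 0.8302 m.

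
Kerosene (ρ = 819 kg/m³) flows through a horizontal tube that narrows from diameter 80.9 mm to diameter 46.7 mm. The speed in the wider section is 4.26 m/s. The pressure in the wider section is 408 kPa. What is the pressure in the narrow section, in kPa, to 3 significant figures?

By continuity, v₂ = v₁·A₁/A₂ = 4.26·(51.4/17.1) = 12.8 m/s.
With no height change, Bernoulli's equation is P₁ + ½ρv₁² = P₂ + ½ρv₂².
P₂ = P₁ − ½ρ(v₂² − v₁²) = 408000 − ½·819·(12.8² − 4.26²) = 408000 − 59500 = 349000 Pa.

P₂ ≈ 349 kPa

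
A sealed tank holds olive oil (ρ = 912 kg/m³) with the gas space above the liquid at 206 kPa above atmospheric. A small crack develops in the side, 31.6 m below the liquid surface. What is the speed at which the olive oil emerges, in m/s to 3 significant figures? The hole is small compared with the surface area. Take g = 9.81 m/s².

v = 32.7 m/s

Take point 1 at the surface (v₁ ≈ 0) and point 2 at the hole (at atmospheric pressure). Bernoulli: P₁ + ρg h = P_atm + ½ρv₂².
With P₁ − P_atm = 206000 Pa, v₂ = √(2gh + 2ΔP/ρ) = √(2·9.81·31.6 + 2·206000/912) = 32.7 m/s.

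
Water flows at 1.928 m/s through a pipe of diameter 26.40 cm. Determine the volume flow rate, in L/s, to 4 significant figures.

Q ≈ 105.5 L/s

Q = A·v = 0.05474 m² × 1.928 m/s = 0.1055 m³/s.
Converting: 0.1055 m³/s × 1000 = 105.5 L/s.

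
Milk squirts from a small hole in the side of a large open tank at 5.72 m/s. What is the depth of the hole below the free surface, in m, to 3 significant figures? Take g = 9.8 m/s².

h ≈ 1.67 m

Torricelli: v = √(2gh), so h = v²/(2g).
h = 5.72²/(2·9.8) = 32.7/19.60 = 1.67 m.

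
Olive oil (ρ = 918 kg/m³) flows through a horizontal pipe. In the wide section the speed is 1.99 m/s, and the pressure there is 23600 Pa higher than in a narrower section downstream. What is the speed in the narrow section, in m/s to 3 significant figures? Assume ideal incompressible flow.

v₂ ≈ 7.44 m/s

Along the level pipe P + ½ρv² is conserved, hence v₂² = v₁² + 2(P₁ − P₂)/ρ.
v₂ = √(1.99² + 2·23600/918) = √(3.96 + 51.4) = 7.44 m/s.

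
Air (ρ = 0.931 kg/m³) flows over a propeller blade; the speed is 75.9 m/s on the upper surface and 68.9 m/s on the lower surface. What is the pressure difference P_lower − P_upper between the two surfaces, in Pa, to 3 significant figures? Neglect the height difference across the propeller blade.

Bernoulli (same height): P_lower − P_upper = ½ρ(v_upper² − v_lower²).
ΔP = ½·0.931·(75.9² − 68.9²) = 472 Pa.

ΔP ≈ 472 Pa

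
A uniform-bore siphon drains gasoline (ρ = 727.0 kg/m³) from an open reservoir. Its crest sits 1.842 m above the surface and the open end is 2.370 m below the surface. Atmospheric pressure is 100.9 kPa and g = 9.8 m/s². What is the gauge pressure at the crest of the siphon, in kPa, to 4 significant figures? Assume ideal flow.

P_gauge ≈ -30.01 kPa

From the surface to the outlet (both open to atmosphere, surface at rest): v = √(2g·h_out) = √(2·9.8·2.370) = 6.816 m/s.
The bore is uniform, so the speed at the crest is the same v. Bernoulli surface→crest: P_atm = P_top + ½ρv² + ρg·h_top.
P_top = 100900 − ½·727.0·6.816² − 727.0·9.8·1.842 = 70890 Pa. So P_gauge = P_top − P_atm = -30010 Pa.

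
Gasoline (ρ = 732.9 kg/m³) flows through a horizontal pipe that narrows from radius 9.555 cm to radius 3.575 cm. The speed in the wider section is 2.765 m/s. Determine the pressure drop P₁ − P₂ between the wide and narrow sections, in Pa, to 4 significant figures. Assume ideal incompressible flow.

140200 Pa

Continuity gives A₁v₁ = A₂v₂, so v₂ = (286.8 cm²)/(40.15 cm²) × 2.765 m/s = 19.75 m/s.
Along the horizontal streamline, P + ½ρv² is constant.
P₁ − P₂ = ½·732.9·(19.75² − 2.765²) = ½·732.9·382.5 = 140200 Pa.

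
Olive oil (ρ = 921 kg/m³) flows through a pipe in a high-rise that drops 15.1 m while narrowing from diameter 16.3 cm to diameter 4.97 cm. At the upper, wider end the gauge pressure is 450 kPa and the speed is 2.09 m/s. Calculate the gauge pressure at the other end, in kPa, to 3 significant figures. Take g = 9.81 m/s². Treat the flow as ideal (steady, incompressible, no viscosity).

Mass conservation (A₁v₁ = A₂v₂) gives v₂ = 2.09 × 209/19.4 = 22.5 m/s.
Bernoulli: P₁ + ½ρv₁² + ρg h₁ = P₂ + ½ρv₂² + ρg h₂, so P₂ = P₁ + ½ρ(v₁² − v₂²) − ρg(h₂ − h₁).
P₂ = 450000 + ½·921·(2.09² − 22.5²) − 921·9.81·(−15.1) = 450000 + (-231000) − (-136000) = 356000 Pa.

356 kPa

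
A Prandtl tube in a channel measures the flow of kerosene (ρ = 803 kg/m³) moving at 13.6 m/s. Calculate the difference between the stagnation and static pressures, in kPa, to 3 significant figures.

Bernoulli between the free stream and the stagnation point: ½ρv² = P_stag − P_static.
ΔP = ½·803·13.6² = 74300 Pa.

ΔP ≈ 74.3 kPa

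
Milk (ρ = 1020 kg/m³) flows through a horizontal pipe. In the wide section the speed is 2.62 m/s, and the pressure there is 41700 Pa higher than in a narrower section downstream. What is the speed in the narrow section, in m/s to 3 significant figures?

v₂ = 9.41 m/s

With h₁ = h₂, rearranging Bernoulli gives v₂ = √(v₁² + 2ΔP/ρ).
v₂ = √(2.62² + 2·41700/1020) = √(6.86 + 81.8) = 9.41 m/s.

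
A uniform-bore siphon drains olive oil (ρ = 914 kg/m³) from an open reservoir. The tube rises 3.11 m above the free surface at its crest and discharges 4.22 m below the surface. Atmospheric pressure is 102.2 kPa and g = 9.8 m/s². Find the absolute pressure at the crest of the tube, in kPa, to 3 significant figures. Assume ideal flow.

From the surface to the outlet (both open to atmosphere, surface at rest): v = √(2g·h_out) = √(2·9.8·4.22) = 9.09 m/s.
Continuity keeps v the same throughout the tube; from surface to crest, P_atm + 0 = P_top + ½ρv² + ρg·h_top.
P_top = 102200 − ½·914·9.09² − 914·9.8·3.11 = 36500 Pa.

P_top ≈ 36.5 kPa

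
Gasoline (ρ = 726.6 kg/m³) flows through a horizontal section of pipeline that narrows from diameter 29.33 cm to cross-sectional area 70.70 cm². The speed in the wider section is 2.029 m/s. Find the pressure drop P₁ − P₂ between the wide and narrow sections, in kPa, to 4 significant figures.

ΔP ≈ 135.1 kPa

Mass conservation (A₁v₁ = A₂v₂) gives v₂ = 2.029 × 675.6/70.70 = 19.39 m/s.
Bernoulli (h₁ = h₂): P₁ − P₂ = ½ρ(v₂² − v₁²).
P₁ − P₂ = ½·726.6·(19.39² − 2.029²) = ½·726.6·371.9 = 135100 Pa.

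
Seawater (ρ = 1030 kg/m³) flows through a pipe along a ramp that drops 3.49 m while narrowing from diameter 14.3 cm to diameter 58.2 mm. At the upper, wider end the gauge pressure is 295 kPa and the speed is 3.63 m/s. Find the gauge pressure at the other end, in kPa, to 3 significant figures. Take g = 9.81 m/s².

89.7 kPa

The volume flow rate is constant, so v₂ = (A₁/A₂)v₁ = (161/26.6)·3.63 = 21.9 m/s.
Bernoulli: P₁ + ½ρv₁² + ρg h₁ = P₂ + ½ρv₂² + ρg h₂, so P₂ = P₁ + ½ρ(v₁² − v₂²) − ρg(h₂ − h₁).
P₂ = 295000 + ½·1030·(3.63² − 21.9²) − 1030·9.81·(−3.49) = 295000 + (-241000) − (-35300) = 89700 Pa.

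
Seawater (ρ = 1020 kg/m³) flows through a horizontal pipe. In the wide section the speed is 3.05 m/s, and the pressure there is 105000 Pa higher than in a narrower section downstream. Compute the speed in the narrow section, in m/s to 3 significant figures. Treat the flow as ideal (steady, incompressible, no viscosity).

With h₁ = h₂, rearranging Bernoulli gives v₂ = √(v₁² + 2ΔP/ρ).
v₂ = √(3.05² + 2·105000/1020) = √(9.30 + 206) = 14.7 m/s.

v₂ ≈ 14.7 m/s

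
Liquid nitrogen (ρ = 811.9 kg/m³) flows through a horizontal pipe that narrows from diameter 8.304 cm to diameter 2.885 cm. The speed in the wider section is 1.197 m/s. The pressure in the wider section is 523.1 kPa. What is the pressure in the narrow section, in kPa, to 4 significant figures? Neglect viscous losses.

483.8 kPa

Continuity gives A₁v₁ = A₂v₂, so v₂ = (54.16 cm²)/(6.537 cm²) × 1.197 m/s = 9.917 m/s.
Along the horizontal streamline, P + ½ρv² is constant.
P₂ = P₁ − ½ρ(v₂² − v₁²) = 523100 − ½·811.9·(9.917² − 1.197²) = 523100 − 39340 = 483800 Pa.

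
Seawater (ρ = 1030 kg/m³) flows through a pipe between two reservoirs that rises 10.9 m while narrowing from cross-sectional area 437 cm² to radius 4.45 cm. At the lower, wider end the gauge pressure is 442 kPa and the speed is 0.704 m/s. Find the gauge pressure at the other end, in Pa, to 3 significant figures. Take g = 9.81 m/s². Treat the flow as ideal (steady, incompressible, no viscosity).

The volume flow rate is constant, so v₂ = (A₁/A₂)v₁ = (437/62.2)·0.704 = 4.95 m/s.
Energy conservation along the streamline gives P₂ = P₁ − ½ρ(v₂² − v₁²) − ρg(h₂ − h₁).
P₂ = 442000 + ½·1030·(0.704² − 4.95²) − 1030·9.81·(+10.9) = 442000 + (-12300) − (110000) = 320000 Pa.

P₂ = 320000 Pa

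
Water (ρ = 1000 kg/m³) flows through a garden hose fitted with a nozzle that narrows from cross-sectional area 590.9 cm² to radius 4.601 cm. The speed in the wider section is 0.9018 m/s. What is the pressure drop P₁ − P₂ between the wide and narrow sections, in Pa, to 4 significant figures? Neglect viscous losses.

ΔP ≈ 31690 Pa

The volume flow rate is constant, so v₂ = (A₁/A₂)v₁ = (590.9/66.51)·0.9018 = 8.013 m/s.
Bernoulli (h₁ = h₂): P₁ − P₂ = ½ρ(v₂² − v₁²).
P₁ − P₂ = ½·1000·(8.013² − 0.9018²) = ½·1000·63.39 = 31690 Pa.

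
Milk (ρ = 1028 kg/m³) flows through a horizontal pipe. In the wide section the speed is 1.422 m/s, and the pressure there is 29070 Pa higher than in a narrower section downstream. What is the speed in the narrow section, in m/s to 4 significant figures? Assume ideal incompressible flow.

v₂ ≈ 7.654 m/s

With h₁ = h₂, rearranging Bernoulli gives v₂ = √(v₁² + 2ΔP/ρ).
v₂ = √(1.422² + 2·29070/1028) = √(2.022 + 56.56) = 7.654 m/s.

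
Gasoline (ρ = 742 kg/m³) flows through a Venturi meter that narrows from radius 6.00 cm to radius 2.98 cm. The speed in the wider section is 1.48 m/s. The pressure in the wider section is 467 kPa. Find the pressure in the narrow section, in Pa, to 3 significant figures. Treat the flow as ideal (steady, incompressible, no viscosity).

Continuity gives A₁v₁ = A₂v₂, so v₂ = (113 cm²)/(27.9 cm²) × 1.48 m/s = 6.00 m/s.
Bernoulli (h₁ = h₂): P₁ − P₂ = ½ρ(v₂² − v₁²).
P₂ = P₁ − ½ρ(v₂² − v₁²) = 467000 − ½·742·(6.00² − 1.48²) = 467000 − 12500 = 454000 Pa.

P₂ = 454000 Pa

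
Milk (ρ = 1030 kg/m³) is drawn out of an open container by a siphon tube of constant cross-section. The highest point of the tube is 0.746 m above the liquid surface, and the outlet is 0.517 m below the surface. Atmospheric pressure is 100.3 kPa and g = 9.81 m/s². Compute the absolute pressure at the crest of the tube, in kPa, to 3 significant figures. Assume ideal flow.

Bernoulli surface→outlet gives ½v² = g·h_out, so v = √(2·9.81·0.517) = 3.18 m/s.
Continuity keeps v the same throughout the tube; from surface to crest, P_atm + 0 = P_top + ½ρv² + ρg·h_top.
P_top = 100300 − ½·1030·3.18² − 1030·9.81·0.746 = 87500 Pa.

P_top ≈ 87.5 kPa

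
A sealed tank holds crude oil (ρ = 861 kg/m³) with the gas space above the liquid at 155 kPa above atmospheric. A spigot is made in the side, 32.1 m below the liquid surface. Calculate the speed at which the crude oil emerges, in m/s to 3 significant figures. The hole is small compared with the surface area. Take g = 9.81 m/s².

31.5 m/s

Take point 1 at the surface (v₁ ≈ 0) and point 2 at the hole (at atmospheric pressure). Bernoulli: P₁ + ρg h = P_atm + ½ρv₂².
With P₁ − P_atm = 155000 Pa, v₂ = √(2gh + 2ΔP/ρ) = √(2·9.81·32.1 + 2·155000/861) = 31.5 m/s.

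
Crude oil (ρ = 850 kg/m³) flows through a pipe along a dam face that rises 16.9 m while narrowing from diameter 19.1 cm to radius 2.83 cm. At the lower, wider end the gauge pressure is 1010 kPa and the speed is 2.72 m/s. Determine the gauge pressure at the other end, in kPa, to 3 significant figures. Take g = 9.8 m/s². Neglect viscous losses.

P₂ ≈ 465 kPa

Mass conservation (A₁v₁ = A₂v₂) gives v₂ = 2.72 × 287/25.2 = 31.0 m/s.
Energy conservation along the streamline gives P₂ = P₁ − ½ρ(v₂² − v₁²) − ρg(h₂ − h₁).
P₂ = 1010000 + ½·850·(2.72² − 31.0²) − 850·9.8·(+16.9) = 1010000 + (-405000) − (141000) = 465000 Pa.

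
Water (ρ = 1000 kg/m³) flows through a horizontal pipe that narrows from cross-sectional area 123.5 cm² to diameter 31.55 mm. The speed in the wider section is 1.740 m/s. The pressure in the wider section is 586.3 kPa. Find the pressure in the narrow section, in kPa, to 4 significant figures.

Mass conservation (A₁v₁ = A₂v₂) gives v₂ = 1.740 × 123.5/7.818 = 27.49 m/s.
Bernoulli (h₁ = h₂): P₁ − P₂ = ½ρ(v₂² − v₁²).
P₂ = P₁ − ½ρ(v₂² − v₁²) = 586300 − ½·1000·(27.49² − 1.740²) = 586300 − 376300 = 210000 Pa.

210.0 kPa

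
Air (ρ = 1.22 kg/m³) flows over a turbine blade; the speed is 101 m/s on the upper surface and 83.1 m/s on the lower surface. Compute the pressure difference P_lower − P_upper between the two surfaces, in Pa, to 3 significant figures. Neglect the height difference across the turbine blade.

ΔP ≈ 2010 Pa

The pressure is lower where the speed is higher: ΔP = ½ρ(v_up² − v_low²).
ΔP = ½·1.22·(101² − 83.1²) = 2010 Pa.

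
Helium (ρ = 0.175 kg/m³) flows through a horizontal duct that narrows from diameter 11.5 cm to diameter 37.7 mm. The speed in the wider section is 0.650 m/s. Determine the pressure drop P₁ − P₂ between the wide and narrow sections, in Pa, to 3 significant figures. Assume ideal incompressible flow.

Continuity gives A₁v₁ = A₂v₂, so v₂ = (104 cm²)/(11.2 cm²) × 0.650 m/s = 6.05 m/s.
Along the horizontal streamline, P + ½ρv² is constant.
P₁ − P₂ = ½·0.175·(6.05² − 0.650²) = ½·0.175·36.2 = 3.16 Pa.

ΔP ≈ 3.16 Pa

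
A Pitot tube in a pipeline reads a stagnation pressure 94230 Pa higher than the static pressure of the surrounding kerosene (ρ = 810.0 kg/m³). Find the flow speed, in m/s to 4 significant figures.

At the stagnation point the flow is brought to rest, so Bernoulli gives P_stag − P_static = ½ρv².
v = √(2ΔP/ρ) = √(2·94230/810.0) = 15.25 m/s.

15.25 m/s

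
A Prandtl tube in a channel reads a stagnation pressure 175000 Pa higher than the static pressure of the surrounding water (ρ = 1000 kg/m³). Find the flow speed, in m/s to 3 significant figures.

The dynamic pressure equals the rise in static pressure at the stagnation point: ΔP = ½ρv².
v = √(2ΔP/ρ) = √(2·175000/1000) = 18.7 m/s.

v = 18.7 m/s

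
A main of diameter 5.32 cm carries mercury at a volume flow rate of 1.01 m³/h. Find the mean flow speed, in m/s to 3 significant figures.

Q = 1.01 m³/h = 0.000281 m³/s.
v = Q/A = 0.000281 / 0.00222 = 0.126 m/s.

0.126 m/s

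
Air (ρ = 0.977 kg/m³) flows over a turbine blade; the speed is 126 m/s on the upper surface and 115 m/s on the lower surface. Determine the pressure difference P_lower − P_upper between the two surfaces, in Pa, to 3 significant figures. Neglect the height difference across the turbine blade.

ΔP = 1300 Pa

The pressure is lower where the speed is higher: ΔP = ½ρ(v_up² − v_low²).
ΔP = ½·0.977·(126² − 115²) = 1300 Pa.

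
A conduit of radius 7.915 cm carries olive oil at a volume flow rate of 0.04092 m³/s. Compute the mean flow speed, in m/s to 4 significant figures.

Q = 0.04092 m³/s = 0.04092 m³/s.
v = Q/A = 0.04092 / 0.01968 = 2.079 m/s.

2.079 m/s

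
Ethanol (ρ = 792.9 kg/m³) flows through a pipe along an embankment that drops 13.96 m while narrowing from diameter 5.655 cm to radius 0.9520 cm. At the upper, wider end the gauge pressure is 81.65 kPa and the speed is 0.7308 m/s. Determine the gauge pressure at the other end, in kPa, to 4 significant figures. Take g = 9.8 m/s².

P₂ ≈ 173.9 kPa

The volume flow rate is constant, so v₂ = (A₁/A₂)v₁ = (25.12/2.847)·0.7308 = 6.447 m/s.
Bernoulli: P₁ + ½ρv₁² + ρg h₁ = P₂ + ½ρv₂² + ρg h₂, so P₂ = P₁ + ½ρ(v₁² − v₂²) − ρg(h₂ − h₁).
P₂ = 81650 + ½·792.9·(0.7308² − 6.447²) − 792.9·9.8·(−13.96) = 81650 + (-16260) − (-108500) = 173900 Pa.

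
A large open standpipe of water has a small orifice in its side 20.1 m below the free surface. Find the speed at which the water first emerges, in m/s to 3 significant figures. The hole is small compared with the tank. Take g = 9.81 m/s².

Bernoulli from surface to hole (P equal, v_surface ≈ 0): v = √(2gh) = √(2×9.81×20.1) = 19.9 m/s.

19.9 m/s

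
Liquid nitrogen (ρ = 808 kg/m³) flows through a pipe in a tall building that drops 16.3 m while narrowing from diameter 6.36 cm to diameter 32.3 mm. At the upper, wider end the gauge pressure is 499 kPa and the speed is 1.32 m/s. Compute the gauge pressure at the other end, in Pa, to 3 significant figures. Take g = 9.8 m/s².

By continuity, v₂ = v₁·A₁/A₂ = 1.32·(31.8/8.19) = 5.12 m/s.
Applying Bernoulli between the two ends and solving for P₂: P₂ = P₁ + ½ρ(v₁² − v₂²) − ρgΔh.
P₂ = 499000 + ½·808·(1.32² − 5.12²) − 808·9.8·(−16.3) = 499000 + (-9880) − (-129000) = 618000 Pa.

P₂ ≈ 618000 Pa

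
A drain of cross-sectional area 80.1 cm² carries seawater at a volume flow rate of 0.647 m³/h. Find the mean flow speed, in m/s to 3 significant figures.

v ≈ 0.0224 m/s

Q = 0.647 m³/h = 0.000180 m³/s.
v = Q/A = 0.000180 / 0.00801 = 0.0224 m/s.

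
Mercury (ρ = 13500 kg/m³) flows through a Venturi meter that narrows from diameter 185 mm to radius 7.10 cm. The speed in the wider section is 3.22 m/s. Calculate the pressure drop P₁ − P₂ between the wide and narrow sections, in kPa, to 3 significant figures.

ΔP ≈ 132 kPa

Continuity gives A₁v₁ = A₂v₂, so v₂ = (269 cm²)/(158 cm²) × 3.22 m/s = 5.47 m/s.
Bernoulli (h₁ = h₂): P₁ − P₂ = ½ρ(v₂² − v₁²).
P₁ − P₂ = ½·13500·(5.47² − 3.22²) = ½·13500·19.5 = 132000 Pa.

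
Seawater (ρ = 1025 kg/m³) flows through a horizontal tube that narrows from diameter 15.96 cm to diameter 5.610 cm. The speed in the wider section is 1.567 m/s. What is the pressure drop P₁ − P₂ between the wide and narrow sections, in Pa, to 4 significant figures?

ΔP = 81180 Pa

Mass conservation (A₁v₁ = A₂v₂) gives v₂ = 1.567 × 200.1/24.72 = 12.68 m/s.
Along the horizontal streamline, P + ½ρv² is constant.
P₁ − P₂ = ½·1025·(12.68² − 1.567²) = ½·1025·158.4 = 81180 Pa.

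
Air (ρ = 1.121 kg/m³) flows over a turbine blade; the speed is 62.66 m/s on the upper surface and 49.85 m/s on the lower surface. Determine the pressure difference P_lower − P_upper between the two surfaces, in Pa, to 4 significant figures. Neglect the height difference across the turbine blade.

The pressure is lower where the speed is higher: ΔP = ½ρ(v_up² − v_low²).
ΔP = ½·1.121·(62.66² − 49.85²) = 807.8 Pa.

807.8 Pa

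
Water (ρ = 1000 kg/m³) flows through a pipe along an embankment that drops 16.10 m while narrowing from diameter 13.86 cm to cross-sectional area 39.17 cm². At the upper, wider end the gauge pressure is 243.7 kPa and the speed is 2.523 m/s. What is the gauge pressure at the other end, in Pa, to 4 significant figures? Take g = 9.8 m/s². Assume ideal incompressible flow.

P₂ ≈ 357400 Pa

By continuity, v₂ = v₁·A₁/A₂ = 2.523·(150.9/39.17) = 9.718 m/s.
Applying Bernoulli between the two ends and solving for P₂: P₂ = P₁ + ½ρ(v₁² − v₂²) − ρgΔh.
P₂ = 243700 + ½·1000·(2.523² − 9.718²) − 1000·9.8·(−16.10) = 243700 + (-44040) − (-157800) = 357400 Pa.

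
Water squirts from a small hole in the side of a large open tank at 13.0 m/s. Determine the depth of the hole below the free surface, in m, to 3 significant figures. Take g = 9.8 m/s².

Torricelli: v = √(2gh), so h = v²/(2g).
h = 13.0²/(2·9.8) = 169/19.60 = 8.62 m.

h ≈ 8.62 m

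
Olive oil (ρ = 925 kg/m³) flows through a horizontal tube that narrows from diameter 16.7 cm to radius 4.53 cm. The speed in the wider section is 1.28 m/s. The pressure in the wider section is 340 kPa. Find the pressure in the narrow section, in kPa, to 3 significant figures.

332 kPa

Continuity gives A₁v₁ = A₂v₂, so v₂ = (219 cm²)/(64.5 cm²) × 1.28 m/s = 4.35 m/s.
Bernoulli (h₁ = h₂): P₁ − P₂ = ½ρ(v₂² − v₁²).
P₂ = P₁ − ½ρ(v₂² − v₁²) = 340000 − ½·925·(4.35² − 1.28²) = 340000 − 7990 = 332000 Pa.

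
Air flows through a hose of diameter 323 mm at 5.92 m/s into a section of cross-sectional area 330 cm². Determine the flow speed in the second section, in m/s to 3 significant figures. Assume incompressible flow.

v₂ ≈ 14.7 m/s

Continuity gives A₁v₁ = A₂v₂, so v₂ = (819 cm²)/(330 cm²) × 5.92 m/s = 14.7 m/s.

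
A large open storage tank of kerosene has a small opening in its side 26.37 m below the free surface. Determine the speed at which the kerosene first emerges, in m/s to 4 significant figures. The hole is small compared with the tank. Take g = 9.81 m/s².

22.75 m/s

With the surface at rest and both surface and jet at atmospheric pressure, Bernoulli gives ρg h = ½ρv², so v = √(2gh) = √(2·9.81·26.37) = 22.75 m/s.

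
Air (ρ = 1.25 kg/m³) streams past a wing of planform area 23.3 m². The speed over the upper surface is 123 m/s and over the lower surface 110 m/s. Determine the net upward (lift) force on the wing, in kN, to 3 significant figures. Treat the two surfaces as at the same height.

F = 44.1 kN

The faster flow above has the lower pressure; Bernoulli (same height) gives ΔP = ½ρ(v_up² − v_low²).
ΔP = ½·1.25·(123² − 110²) = 1890 Pa.
Lift = ΔP · A = 1890 × 23.3 = 44100 N.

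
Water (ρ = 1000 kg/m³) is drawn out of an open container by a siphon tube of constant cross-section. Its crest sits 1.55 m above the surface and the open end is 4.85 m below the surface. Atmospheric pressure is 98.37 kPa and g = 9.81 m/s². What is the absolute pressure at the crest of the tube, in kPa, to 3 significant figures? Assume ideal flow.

P_top ≈ 35.6 kPa

Bernoulli surface→outlet gives ½v² = g·h_out, so v = √(2·9.81·4.85) = 9.75 m/s.
With constant cross-section the crest speed equals v; applying Bernoulli from the surface up to the crest, P_top = P_atm − ½ρv² − ρg·h_top.
P_top = 98370 − ½·1000·9.75² − 1000·9.81·1.55 = 35600 Pa.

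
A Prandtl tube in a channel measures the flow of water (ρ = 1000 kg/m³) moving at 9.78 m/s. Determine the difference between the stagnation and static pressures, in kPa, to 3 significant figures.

The dynamic pressure equals the rise in static pressure at the stagnation point: ΔP = ½ρv².
ΔP = ½·1000·9.78² = 47800 Pa.

47.8 kPa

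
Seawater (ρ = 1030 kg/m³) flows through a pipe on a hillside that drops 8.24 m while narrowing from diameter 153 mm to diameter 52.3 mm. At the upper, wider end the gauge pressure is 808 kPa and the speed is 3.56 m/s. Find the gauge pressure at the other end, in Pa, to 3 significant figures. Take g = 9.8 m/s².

P₂ ≈ 420000 Pa

The volume flow rate is constant, so v₂ = (A₁/A₂)v₁ = (184/21.5)·3.56 = 30.5 m/s.
Energy conservation along the streamline gives P₂ = P₁ − ½ρ(v₂² − v₁²) − ρg(h₂ − h₁).
P₂ = 808000 + ½·1030·(3.56² − 30.5²) − 1030·9.8·(−8.24) = 808000 + (-472000) − (-83200) = 420000 Pa.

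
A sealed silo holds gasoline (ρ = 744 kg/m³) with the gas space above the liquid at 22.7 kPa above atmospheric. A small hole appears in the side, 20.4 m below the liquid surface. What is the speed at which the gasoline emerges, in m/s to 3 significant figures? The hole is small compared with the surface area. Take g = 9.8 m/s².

v ≈ 21.5 m/s

Take point 1 at the surface (v₁ ≈ 0) and point 2 at the hole (at atmospheric pressure). Bernoulli: P₁ + ρg h = P_atm + ½ρv₂².
With P₁ − P_atm = 22700 Pa, v₂ = √(2gh + 2ΔP/ρ) = √(2·9.8·20.4 + 2·22700/744) = 21.5 m/s.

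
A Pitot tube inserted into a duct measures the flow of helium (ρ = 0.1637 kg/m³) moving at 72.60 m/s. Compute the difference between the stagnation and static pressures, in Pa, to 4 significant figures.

Bernoulli between the free stream and the stagnation point: ½ρv² = P_stag − P_static.
ΔP = ½·0.1637·72.60² = 431.4 Pa.

ΔP = 431.4 Pa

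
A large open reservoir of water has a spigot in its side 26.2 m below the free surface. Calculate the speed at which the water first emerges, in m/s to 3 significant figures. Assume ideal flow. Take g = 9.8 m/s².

The surface is effectively still and both ends are open, so ½v² = gh and v = √(2·9.8·26.2) = 22.7 m/s.

22.7 m/s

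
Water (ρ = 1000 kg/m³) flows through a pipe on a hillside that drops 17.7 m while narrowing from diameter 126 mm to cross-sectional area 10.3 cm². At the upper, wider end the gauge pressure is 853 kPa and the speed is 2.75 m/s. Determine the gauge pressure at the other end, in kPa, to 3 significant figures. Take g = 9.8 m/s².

The volume flow rate is constant, so v₂ = (A₁/A₂)v₁ = (125/10.3)·2.75 = 33.3 m/s.
Bernoulli: P₁ + ½ρv₁² + ρg h₁ = P₂ + ½ρv₂² + ρg h₂, so P₂ = P₁ + ½ρ(v₁² − v₂²) − ρg(h₂ − h₁).
P₂ = 853000 + ½·1000·(2.75² − 33.3²) − 1000·9.8·(−17.7) = 853000 + (-550000) − (-173000) = 476000 Pa.

476 kPa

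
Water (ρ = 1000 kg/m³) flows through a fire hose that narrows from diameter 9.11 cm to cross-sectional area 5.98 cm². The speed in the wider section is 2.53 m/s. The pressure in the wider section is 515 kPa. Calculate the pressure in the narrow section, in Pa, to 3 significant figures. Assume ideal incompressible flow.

Continuity gives A₁v₁ = A₂v₂, so v₂ = (65.2 cm²)/(5.98 cm²) × 2.53 m/s = 27.6 m/s.
Bernoulli (h₁ = h₂): P₁ − P₂ = ½ρ(v₂² − v₁²).
P₂ = P₁ − ½ρ(v₂² − v₁²) = 515000 − ½·1000·(27.6² − 2.53²) = 515000 − 377000 = 138000 Pa.

P₂ ≈ 138000 Pa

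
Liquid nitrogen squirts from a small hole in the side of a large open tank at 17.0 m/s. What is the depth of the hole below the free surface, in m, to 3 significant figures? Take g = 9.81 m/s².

h = 14.7 m

Inverting v = √(2gh) gives h = v² / 2g.
h = 17.0²/(2·9.81) = 289/19.62 = 14.7 m.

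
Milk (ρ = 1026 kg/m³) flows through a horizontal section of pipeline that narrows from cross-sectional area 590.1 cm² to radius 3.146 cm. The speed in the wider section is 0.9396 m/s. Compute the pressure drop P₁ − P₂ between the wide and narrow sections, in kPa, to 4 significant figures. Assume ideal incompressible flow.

The volume flow rate is constant, so v₂ = (A₁/A₂)v₁ = (590.1/31.09)·0.9396 = 17.83 m/s.
Along the horizontal streamline, P + ½ρv² is constant.
P₁ − P₂ = ½·1026·(17.83² − 0.9396²) = ½·1026·317.1 = 162700 Pa.

162.7 kPa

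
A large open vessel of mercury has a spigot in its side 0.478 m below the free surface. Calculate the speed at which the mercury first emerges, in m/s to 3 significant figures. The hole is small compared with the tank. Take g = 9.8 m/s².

v ≈ 3.06 m/s

The surface is effectively still and both ends are open, so ½v² = gh and v = √(2·9.8·0.478) = 3.06 m/s.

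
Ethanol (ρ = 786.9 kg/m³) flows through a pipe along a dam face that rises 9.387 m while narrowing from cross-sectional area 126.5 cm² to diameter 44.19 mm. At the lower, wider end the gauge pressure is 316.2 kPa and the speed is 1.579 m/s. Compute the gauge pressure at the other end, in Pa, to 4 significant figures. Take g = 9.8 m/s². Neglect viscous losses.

P₂ ≈ 178100 Pa

The volume flow rate is constant, so v₂ = (A₁/A₂)v₁ = (126.5/15.34)·1.579 = 13.02 m/s.
Bernoulli: P₁ + ½ρv₁² + ρg h₁ = P₂ + ½ρv₂² + ρg h₂, so P₂ = P₁ + ½ρ(v₁² − v₂²) − ρg(h₂ − h₁).
P₂ = 316200 + ½·786.9·(1.579² − 13.02²) − 786.9·9.8·(+9.387) = 316200 + (-65750) − (72390) = 178100 Pa.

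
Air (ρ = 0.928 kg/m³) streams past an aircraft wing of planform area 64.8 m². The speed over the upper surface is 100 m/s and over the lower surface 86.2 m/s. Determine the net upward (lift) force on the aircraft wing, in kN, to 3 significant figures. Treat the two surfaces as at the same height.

F ≈ 77.3 kN

The faster flow above has the lower pressure; Bernoulli (same height) gives ΔP = ½ρ(v_up² − v_low²).
ΔP = ½·0.928·(100² − 86.2²) = 1190 Pa.
Lift = ΔP · A = 1190 × 64.8 = 77300 N.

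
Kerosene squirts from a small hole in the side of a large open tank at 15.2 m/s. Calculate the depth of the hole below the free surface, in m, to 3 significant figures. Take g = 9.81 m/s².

For a small hole in a large open tank, ½v² = gh, giving h = v²/(2g).
h = 15.2²/(2·9.81) = 231/19.62 = 11.8 m.

h ≈ 11.8 m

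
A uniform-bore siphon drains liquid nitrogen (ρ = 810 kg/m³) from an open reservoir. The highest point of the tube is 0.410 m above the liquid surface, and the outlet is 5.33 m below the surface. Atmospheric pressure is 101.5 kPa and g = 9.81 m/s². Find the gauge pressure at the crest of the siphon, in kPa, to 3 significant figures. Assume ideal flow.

Bernoulli surface→outlet gives ½v² = g·h_out, so v = √(2·9.81·5.33) = 10.2 m/s.
Continuity keeps v the same throughout the tube; from surface to crest, P_atm + 0 = P_top + ½ρv² + ρg·h_top.
P_top = 101500 − ½·810·10.2² − 810·9.81·0.410 = 55900 Pa. So P_gauge = P_top − P_atm = -45600 Pa.

P_gauge ≈ -45.6 kPa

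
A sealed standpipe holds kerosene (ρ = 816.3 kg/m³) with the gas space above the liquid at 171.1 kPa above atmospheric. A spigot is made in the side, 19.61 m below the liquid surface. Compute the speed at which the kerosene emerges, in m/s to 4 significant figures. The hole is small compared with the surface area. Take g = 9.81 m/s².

Take point 1 at the surface (v₁ ≈ 0) and point 2 at the hole (at atmospheric pressure). Bernoulli: P₁ + ρg h = P_atm + ½ρv₂².
With P₁ − P_atm = 171100 Pa, v₂ = √(2gh + 2ΔP/ρ) = √(2·9.81·19.61 + 2·171100/816.3) = 28.35 m/s.

28.35 m/s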